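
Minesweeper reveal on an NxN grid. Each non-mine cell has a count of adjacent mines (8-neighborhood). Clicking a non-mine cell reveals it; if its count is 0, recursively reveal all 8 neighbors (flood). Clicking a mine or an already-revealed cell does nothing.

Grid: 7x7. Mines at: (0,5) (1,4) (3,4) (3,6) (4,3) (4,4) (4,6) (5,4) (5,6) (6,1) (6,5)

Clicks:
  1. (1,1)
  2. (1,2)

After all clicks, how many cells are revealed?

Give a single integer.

Click 1 (1,1) count=0: revealed 22 new [(0,0) (0,1) (0,2) (0,3) (1,0) (1,1) (1,2) (1,3) (2,0) (2,1) (2,2) (2,3) (3,0) (3,1) (3,2) (3,3) (4,0) (4,1) (4,2) (5,0) (5,1) (5,2)] -> total=22
Click 2 (1,2) count=0: revealed 0 new [(none)] -> total=22

Answer: 22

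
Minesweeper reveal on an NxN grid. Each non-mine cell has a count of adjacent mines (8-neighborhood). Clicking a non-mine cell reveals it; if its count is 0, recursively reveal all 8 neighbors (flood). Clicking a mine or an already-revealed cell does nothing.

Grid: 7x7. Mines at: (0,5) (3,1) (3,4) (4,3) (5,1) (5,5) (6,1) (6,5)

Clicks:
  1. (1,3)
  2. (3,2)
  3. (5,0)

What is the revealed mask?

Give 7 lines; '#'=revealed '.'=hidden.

Click 1 (1,3) count=0: revealed 15 new [(0,0) (0,1) (0,2) (0,3) (0,4) (1,0) (1,1) (1,2) (1,3) (1,4) (2,0) (2,1) (2,2) (2,3) (2,4)] -> total=15
Click 2 (3,2) count=2: revealed 1 new [(3,2)] -> total=16
Click 3 (5,0) count=2: revealed 1 new [(5,0)] -> total=17

Answer: #####..
#####..
#####..
..#....
.......
#......
.......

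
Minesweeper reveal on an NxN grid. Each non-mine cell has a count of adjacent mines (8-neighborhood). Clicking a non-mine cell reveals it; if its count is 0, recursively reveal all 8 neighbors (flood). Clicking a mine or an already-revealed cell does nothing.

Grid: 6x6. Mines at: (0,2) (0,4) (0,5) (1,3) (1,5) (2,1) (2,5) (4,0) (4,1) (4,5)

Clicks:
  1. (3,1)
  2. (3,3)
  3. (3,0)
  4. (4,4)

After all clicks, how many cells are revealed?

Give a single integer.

Answer: 14

Derivation:
Click 1 (3,1) count=3: revealed 1 new [(3,1)] -> total=1
Click 2 (3,3) count=0: revealed 12 new [(2,2) (2,3) (2,4) (3,2) (3,3) (3,4) (4,2) (4,3) (4,4) (5,2) (5,3) (5,4)] -> total=13
Click 3 (3,0) count=3: revealed 1 new [(3,0)] -> total=14
Click 4 (4,4) count=1: revealed 0 new [(none)] -> total=14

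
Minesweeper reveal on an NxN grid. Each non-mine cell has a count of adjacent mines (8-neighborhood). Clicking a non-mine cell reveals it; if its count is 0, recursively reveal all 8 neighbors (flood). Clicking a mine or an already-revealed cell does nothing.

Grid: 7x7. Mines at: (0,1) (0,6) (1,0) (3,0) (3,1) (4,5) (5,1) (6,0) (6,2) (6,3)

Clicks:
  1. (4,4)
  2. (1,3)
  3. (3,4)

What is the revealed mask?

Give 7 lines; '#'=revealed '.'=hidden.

Answer: ..####.
..#####
..#####
..#####
..###..
..###..
.......

Derivation:
Click 1 (4,4) count=1: revealed 1 new [(4,4)] -> total=1
Click 2 (1,3) count=0: revealed 24 new [(0,2) (0,3) (0,4) (0,5) (1,2) (1,3) (1,4) (1,5) (1,6) (2,2) (2,3) (2,4) (2,5) (2,6) (3,2) (3,3) (3,4) (3,5) (3,6) (4,2) (4,3) (5,2) (5,3) (5,4)] -> total=25
Click 3 (3,4) count=1: revealed 0 new [(none)] -> total=25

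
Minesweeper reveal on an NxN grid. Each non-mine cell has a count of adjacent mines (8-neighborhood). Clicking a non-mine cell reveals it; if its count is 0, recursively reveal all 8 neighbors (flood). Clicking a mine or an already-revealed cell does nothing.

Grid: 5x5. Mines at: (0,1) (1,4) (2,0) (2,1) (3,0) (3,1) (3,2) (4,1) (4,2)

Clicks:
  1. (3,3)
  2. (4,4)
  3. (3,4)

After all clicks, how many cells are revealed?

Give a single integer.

Answer: 6

Derivation:
Click 1 (3,3) count=2: revealed 1 new [(3,3)] -> total=1
Click 2 (4,4) count=0: revealed 5 new [(2,3) (2,4) (3,4) (4,3) (4,4)] -> total=6
Click 3 (3,4) count=0: revealed 0 new [(none)] -> total=6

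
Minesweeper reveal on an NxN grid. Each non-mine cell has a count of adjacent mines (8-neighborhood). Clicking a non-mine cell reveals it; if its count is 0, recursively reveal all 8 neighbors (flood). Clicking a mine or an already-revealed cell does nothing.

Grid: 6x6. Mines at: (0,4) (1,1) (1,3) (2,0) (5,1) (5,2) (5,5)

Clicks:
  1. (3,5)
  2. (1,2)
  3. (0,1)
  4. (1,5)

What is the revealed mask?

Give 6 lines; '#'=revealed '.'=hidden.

Answer: .#....
..#.##
.#####
.#####
.#####
......

Derivation:
Click 1 (3,5) count=0: revealed 17 new [(1,4) (1,5) (2,1) (2,2) (2,3) (2,4) (2,5) (3,1) (3,2) (3,3) (3,4) (3,5) (4,1) (4,2) (4,3) (4,4) (4,5)] -> total=17
Click 2 (1,2) count=2: revealed 1 new [(1,2)] -> total=18
Click 3 (0,1) count=1: revealed 1 new [(0,1)] -> total=19
Click 4 (1,5) count=1: revealed 0 new [(none)] -> total=19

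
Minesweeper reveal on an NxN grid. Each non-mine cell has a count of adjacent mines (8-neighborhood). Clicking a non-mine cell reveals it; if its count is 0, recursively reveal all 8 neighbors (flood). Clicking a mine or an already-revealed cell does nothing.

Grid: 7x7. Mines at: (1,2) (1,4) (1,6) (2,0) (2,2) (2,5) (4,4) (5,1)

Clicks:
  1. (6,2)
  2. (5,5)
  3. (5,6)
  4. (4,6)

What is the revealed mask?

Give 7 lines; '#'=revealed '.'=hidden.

Answer: .......
.......
.......
.....##
.....##
..#####
..#####

Derivation:
Click 1 (6,2) count=1: revealed 1 new [(6,2)] -> total=1
Click 2 (5,5) count=1: revealed 1 new [(5,5)] -> total=2
Click 3 (5,6) count=0: revealed 12 new [(3,5) (3,6) (4,5) (4,6) (5,2) (5,3) (5,4) (5,6) (6,3) (6,4) (6,5) (6,6)] -> total=14
Click 4 (4,6) count=0: revealed 0 new [(none)] -> total=14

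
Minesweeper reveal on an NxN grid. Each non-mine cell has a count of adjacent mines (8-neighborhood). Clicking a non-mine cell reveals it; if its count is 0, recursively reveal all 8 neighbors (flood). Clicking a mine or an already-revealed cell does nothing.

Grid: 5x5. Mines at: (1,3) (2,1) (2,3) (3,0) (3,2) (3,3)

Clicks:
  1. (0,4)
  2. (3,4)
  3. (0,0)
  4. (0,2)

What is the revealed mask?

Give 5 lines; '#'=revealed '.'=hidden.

Click 1 (0,4) count=1: revealed 1 new [(0,4)] -> total=1
Click 2 (3,4) count=2: revealed 1 new [(3,4)] -> total=2
Click 3 (0,0) count=0: revealed 6 new [(0,0) (0,1) (0,2) (1,0) (1,1) (1,2)] -> total=8
Click 4 (0,2) count=1: revealed 0 new [(none)] -> total=8

Answer: ###.#
###..
.....
....#
.....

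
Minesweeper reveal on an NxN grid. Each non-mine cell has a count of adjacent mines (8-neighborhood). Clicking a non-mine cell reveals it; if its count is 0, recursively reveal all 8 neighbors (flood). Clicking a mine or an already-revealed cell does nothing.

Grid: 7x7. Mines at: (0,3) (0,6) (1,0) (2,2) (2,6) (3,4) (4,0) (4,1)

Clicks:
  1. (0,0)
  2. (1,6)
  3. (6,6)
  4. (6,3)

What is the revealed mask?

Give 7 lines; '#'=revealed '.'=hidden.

Click 1 (0,0) count=1: revealed 1 new [(0,0)] -> total=1
Click 2 (1,6) count=2: revealed 1 new [(1,6)] -> total=2
Click 3 (6,6) count=0: revealed 21 new [(3,5) (3,6) (4,2) (4,3) (4,4) (4,5) (4,6) (5,0) (5,1) (5,2) (5,3) (5,4) (5,5) (5,6) (6,0) (6,1) (6,2) (6,3) (6,4) (6,5) (6,6)] -> total=23
Click 4 (6,3) count=0: revealed 0 new [(none)] -> total=23

Answer: #......
......#
.......
.....##
..#####
#######
#######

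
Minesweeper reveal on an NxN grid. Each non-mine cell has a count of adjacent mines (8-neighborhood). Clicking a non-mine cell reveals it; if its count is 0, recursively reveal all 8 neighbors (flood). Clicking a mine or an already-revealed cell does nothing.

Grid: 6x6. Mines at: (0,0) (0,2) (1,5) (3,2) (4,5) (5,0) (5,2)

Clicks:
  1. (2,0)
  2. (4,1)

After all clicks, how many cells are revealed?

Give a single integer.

Click 1 (2,0) count=0: revealed 8 new [(1,0) (1,1) (2,0) (2,1) (3,0) (3,1) (4,0) (4,1)] -> total=8
Click 2 (4,1) count=3: revealed 0 new [(none)] -> total=8

Answer: 8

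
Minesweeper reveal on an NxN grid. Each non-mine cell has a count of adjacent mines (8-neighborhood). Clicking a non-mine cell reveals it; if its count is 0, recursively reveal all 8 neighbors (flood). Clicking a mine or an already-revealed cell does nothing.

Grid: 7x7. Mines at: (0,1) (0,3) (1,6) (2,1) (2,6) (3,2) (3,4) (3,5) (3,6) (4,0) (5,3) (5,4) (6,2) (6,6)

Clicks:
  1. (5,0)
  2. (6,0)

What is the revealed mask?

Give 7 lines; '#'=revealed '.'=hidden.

Click 1 (5,0) count=1: revealed 1 new [(5,0)] -> total=1
Click 2 (6,0) count=0: revealed 3 new [(5,1) (6,0) (6,1)] -> total=4

Answer: .......
.......
.......
.......
.......
##.....
##.....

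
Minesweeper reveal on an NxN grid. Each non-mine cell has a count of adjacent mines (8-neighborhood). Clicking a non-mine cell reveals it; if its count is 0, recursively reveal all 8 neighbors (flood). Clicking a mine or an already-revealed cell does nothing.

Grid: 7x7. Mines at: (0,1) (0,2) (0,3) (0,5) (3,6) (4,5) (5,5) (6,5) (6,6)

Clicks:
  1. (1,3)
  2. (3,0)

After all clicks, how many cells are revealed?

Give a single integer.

Answer: 33

Derivation:
Click 1 (1,3) count=2: revealed 1 new [(1,3)] -> total=1
Click 2 (3,0) count=0: revealed 32 new [(1,0) (1,1) (1,2) (1,4) (1,5) (2,0) (2,1) (2,2) (2,3) (2,4) (2,5) (3,0) (3,1) (3,2) (3,3) (3,4) (3,5) (4,0) (4,1) (4,2) (4,3) (4,4) (5,0) (5,1) (5,2) (5,3) (5,4) (6,0) (6,1) (6,2) (6,3) (6,4)] -> total=33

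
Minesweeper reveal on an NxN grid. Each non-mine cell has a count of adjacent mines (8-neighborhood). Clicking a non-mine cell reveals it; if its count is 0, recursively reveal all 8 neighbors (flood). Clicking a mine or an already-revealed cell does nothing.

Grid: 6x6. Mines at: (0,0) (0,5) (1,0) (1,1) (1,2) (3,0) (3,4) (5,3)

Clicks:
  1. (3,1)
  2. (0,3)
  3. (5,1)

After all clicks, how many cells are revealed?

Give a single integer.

Click 1 (3,1) count=1: revealed 1 new [(3,1)] -> total=1
Click 2 (0,3) count=1: revealed 1 new [(0,3)] -> total=2
Click 3 (5,1) count=0: revealed 6 new [(4,0) (4,1) (4,2) (5,0) (5,1) (5,2)] -> total=8

Answer: 8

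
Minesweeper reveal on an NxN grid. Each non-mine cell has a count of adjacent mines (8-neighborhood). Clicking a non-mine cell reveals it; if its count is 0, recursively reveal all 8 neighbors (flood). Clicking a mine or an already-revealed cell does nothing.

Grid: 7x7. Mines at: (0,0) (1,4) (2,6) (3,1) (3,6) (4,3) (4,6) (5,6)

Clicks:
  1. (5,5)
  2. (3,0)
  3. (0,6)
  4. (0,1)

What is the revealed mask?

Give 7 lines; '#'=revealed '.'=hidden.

Answer: .#...##
.....##
.......
#......
.......
.....#.
.......

Derivation:
Click 1 (5,5) count=2: revealed 1 new [(5,5)] -> total=1
Click 2 (3,0) count=1: revealed 1 new [(3,0)] -> total=2
Click 3 (0,6) count=0: revealed 4 new [(0,5) (0,6) (1,5) (1,6)] -> total=6
Click 4 (0,1) count=1: revealed 1 new [(0,1)] -> total=7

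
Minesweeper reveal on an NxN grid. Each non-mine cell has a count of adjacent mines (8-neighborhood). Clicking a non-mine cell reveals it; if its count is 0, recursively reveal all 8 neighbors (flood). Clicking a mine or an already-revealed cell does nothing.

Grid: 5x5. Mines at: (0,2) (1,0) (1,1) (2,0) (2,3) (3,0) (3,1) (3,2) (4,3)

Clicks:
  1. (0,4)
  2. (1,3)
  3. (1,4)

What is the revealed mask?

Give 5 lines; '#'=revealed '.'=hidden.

Answer: ...##
...##
.....
.....
.....

Derivation:
Click 1 (0,4) count=0: revealed 4 new [(0,3) (0,4) (1,3) (1,4)] -> total=4
Click 2 (1,3) count=2: revealed 0 new [(none)] -> total=4
Click 3 (1,4) count=1: revealed 0 new [(none)] -> total=4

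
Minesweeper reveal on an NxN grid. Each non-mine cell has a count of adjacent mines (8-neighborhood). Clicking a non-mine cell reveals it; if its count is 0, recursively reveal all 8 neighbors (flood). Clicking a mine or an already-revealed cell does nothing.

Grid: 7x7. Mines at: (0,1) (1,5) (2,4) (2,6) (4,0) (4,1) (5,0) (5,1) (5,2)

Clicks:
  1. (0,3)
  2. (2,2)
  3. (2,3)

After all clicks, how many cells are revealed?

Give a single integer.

Answer: 16

Derivation:
Click 1 (0,3) count=0: revealed 6 new [(0,2) (0,3) (0,4) (1,2) (1,3) (1,4)] -> total=6
Click 2 (2,2) count=0: revealed 10 new [(1,0) (1,1) (2,0) (2,1) (2,2) (2,3) (3,0) (3,1) (3,2) (3,3)] -> total=16
Click 3 (2,3) count=1: revealed 0 new [(none)] -> total=16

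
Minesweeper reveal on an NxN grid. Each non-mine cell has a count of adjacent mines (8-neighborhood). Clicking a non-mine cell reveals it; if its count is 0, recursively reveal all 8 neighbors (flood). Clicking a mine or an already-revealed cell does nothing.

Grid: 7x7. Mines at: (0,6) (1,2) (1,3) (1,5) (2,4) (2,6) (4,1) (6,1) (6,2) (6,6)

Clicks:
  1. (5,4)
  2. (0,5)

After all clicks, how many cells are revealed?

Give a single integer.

Click 1 (5,4) count=0: revealed 18 new [(3,2) (3,3) (3,4) (3,5) (3,6) (4,2) (4,3) (4,4) (4,5) (4,6) (5,2) (5,3) (5,4) (5,5) (5,6) (6,3) (6,4) (6,5)] -> total=18
Click 2 (0,5) count=2: revealed 1 new [(0,5)] -> total=19

Answer: 19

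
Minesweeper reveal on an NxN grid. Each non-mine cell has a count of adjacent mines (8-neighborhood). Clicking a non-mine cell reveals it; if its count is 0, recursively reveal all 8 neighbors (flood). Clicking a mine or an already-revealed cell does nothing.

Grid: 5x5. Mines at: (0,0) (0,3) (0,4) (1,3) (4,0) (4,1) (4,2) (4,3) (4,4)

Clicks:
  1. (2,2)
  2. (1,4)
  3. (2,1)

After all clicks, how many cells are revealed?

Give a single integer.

Click 1 (2,2) count=1: revealed 1 new [(2,2)] -> total=1
Click 2 (1,4) count=3: revealed 1 new [(1,4)] -> total=2
Click 3 (2,1) count=0: revealed 8 new [(1,0) (1,1) (1,2) (2,0) (2,1) (3,0) (3,1) (3,2)] -> total=10

Answer: 10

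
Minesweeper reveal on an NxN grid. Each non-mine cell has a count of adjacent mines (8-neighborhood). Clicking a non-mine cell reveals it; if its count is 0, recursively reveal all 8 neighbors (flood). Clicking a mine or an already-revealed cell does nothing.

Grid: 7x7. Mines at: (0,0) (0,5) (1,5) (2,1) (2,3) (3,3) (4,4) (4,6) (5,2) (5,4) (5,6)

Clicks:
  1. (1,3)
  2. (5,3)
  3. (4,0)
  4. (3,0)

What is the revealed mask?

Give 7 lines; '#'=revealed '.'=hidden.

Click 1 (1,3) count=1: revealed 1 new [(1,3)] -> total=1
Click 2 (5,3) count=3: revealed 1 new [(5,3)] -> total=2
Click 3 (4,0) count=0: revealed 8 new [(3,0) (3,1) (4,0) (4,1) (5,0) (5,1) (6,0) (6,1)] -> total=10
Click 4 (3,0) count=1: revealed 0 new [(none)] -> total=10

Answer: .......
...#...
.......
##.....
##.....
##.#...
##.....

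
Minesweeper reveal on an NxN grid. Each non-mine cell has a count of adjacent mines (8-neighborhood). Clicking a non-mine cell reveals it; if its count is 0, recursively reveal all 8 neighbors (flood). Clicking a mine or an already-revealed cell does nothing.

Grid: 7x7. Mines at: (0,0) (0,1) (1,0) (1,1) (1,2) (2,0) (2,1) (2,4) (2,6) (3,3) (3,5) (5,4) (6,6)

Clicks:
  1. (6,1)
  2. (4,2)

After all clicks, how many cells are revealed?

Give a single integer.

Click 1 (6,1) count=0: revealed 15 new [(3,0) (3,1) (3,2) (4,0) (4,1) (4,2) (4,3) (5,0) (5,1) (5,2) (5,3) (6,0) (6,1) (6,2) (6,3)] -> total=15
Click 2 (4,2) count=1: revealed 0 new [(none)] -> total=15

Answer: 15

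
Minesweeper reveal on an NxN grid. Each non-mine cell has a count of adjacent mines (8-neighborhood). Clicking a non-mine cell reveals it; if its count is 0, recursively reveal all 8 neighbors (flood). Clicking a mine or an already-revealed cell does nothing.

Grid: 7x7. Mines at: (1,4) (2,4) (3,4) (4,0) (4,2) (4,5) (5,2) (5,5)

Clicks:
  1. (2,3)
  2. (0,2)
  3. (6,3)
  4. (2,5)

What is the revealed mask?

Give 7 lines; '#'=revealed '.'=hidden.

Click 1 (2,3) count=3: revealed 1 new [(2,3)] -> total=1
Click 2 (0,2) count=0: revealed 15 new [(0,0) (0,1) (0,2) (0,3) (1,0) (1,1) (1,2) (1,3) (2,0) (2,1) (2,2) (3,0) (3,1) (3,2) (3,3)] -> total=16
Click 3 (6,3) count=1: revealed 1 new [(6,3)] -> total=17
Click 4 (2,5) count=3: revealed 1 new [(2,5)] -> total=18

Answer: ####...
####...
####.#.
####...
.......
.......
...#...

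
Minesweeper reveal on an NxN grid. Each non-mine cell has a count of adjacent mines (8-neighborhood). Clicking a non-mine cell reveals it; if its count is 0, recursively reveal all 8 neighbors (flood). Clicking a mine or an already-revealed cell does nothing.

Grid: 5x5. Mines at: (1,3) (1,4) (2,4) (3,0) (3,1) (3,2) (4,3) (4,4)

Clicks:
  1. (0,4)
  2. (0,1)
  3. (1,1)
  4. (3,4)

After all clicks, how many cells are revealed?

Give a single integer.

Answer: 11

Derivation:
Click 1 (0,4) count=2: revealed 1 new [(0,4)] -> total=1
Click 2 (0,1) count=0: revealed 9 new [(0,0) (0,1) (0,2) (1,0) (1,1) (1,2) (2,0) (2,1) (2,2)] -> total=10
Click 3 (1,1) count=0: revealed 0 new [(none)] -> total=10
Click 4 (3,4) count=3: revealed 1 new [(3,4)] -> total=11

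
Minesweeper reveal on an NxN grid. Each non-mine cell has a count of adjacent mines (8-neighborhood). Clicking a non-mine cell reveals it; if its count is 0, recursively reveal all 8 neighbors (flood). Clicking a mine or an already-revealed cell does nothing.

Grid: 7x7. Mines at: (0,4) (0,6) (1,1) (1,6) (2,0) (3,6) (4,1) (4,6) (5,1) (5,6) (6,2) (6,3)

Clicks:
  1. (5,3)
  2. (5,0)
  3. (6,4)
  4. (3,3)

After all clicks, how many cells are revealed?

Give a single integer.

Click 1 (5,3) count=2: revealed 1 new [(5,3)] -> total=1
Click 2 (5,0) count=2: revealed 1 new [(5,0)] -> total=2
Click 3 (6,4) count=1: revealed 1 new [(6,4)] -> total=3
Click 4 (3,3) count=0: revealed 19 new [(1,2) (1,3) (1,4) (1,5) (2,2) (2,3) (2,4) (2,5) (3,2) (3,3) (3,4) (3,5) (4,2) (4,3) (4,4) (4,5) (5,2) (5,4) (5,5)] -> total=22

Answer: 22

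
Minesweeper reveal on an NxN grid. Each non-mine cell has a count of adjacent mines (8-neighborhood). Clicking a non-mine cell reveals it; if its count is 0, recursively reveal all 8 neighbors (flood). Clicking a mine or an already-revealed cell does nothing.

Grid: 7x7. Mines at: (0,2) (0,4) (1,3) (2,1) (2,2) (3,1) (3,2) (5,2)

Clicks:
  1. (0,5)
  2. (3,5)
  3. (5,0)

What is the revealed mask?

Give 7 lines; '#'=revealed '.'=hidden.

Answer: .....##
....###
...####
...####
##.####
##.####
##.####

Derivation:
Click 1 (0,5) count=1: revealed 1 new [(0,5)] -> total=1
Click 2 (3,5) count=0: revealed 24 new [(0,6) (1,4) (1,5) (1,6) (2,3) (2,4) (2,5) (2,6) (3,3) (3,4) (3,5) (3,6) (4,3) (4,4) (4,5) (4,6) (5,3) (5,4) (5,5) (5,6) (6,3) (6,4) (6,5) (6,6)] -> total=25
Click 3 (5,0) count=0: revealed 6 new [(4,0) (4,1) (5,0) (5,1) (6,0) (6,1)] -> total=31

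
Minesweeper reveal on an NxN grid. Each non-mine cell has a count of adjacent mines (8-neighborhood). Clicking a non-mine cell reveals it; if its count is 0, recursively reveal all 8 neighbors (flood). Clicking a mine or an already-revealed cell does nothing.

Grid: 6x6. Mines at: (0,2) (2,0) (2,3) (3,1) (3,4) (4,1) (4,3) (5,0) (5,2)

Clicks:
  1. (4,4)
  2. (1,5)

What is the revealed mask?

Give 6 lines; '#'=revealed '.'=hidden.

Answer: ...###
...###
....##
......
....#.
......

Derivation:
Click 1 (4,4) count=2: revealed 1 new [(4,4)] -> total=1
Click 2 (1,5) count=0: revealed 8 new [(0,3) (0,4) (0,5) (1,3) (1,4) (1,5) (2,4) (2,5)] -> total=9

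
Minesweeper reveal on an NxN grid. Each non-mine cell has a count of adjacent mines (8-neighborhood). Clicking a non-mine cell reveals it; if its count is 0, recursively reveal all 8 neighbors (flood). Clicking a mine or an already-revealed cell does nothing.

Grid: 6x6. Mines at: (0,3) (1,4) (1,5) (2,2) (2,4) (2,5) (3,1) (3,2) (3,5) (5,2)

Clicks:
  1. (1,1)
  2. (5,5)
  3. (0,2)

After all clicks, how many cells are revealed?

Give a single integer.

Answer: 8

Derivation:
Click 1 (1,1) count=1: revealed 1 new [(1,1)] -> total=1
Click 2 (5,5) count=0: revealed 6 new [(4,3) (4,4) (4,5) (5,3) (5,4) (5,5)] -> total=7
Click 3 (0,2) count=1: revealed 1 new [(0,2)] -> total=8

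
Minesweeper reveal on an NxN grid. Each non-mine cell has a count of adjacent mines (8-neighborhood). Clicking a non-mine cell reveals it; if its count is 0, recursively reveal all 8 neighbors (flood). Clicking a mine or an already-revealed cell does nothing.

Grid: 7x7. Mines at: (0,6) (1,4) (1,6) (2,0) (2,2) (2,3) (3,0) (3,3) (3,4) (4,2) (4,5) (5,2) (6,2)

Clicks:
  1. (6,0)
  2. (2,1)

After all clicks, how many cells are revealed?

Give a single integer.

Click 1 (6,0) count=0: revealed 6 new [(4,0) (4,1) (5,0) (5,1) (6,0) (6,1)] -> total=6
Click 2 (2,1) count=3: revealed 1 new [(2,1)] -> total=7

Answer: 7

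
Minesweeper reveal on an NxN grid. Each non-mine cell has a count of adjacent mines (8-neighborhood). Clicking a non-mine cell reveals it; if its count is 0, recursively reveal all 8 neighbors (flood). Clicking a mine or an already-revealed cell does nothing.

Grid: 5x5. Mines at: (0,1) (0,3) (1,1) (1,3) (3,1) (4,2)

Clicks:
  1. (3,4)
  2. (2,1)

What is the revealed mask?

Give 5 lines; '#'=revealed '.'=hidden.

Answer: .....
.....
.#.##
...##
...##

Derivation:
Click 1 (3,4) count=0: revealed 6 new [(2,3) (2,4) (3,3) (3,4) (4,3) (4,4)] -> total=6
Click 2 (2,1) count=2: revealed 1 new [(2,1)] -> total=7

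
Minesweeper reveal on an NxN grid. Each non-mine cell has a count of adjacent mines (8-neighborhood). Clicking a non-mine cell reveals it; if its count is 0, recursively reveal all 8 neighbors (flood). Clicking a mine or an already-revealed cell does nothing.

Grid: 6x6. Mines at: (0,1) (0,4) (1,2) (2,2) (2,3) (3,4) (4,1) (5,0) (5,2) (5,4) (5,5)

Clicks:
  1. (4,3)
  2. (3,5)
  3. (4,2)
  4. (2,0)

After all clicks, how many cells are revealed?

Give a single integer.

Answer: 9

Derivation:
Click 1 (4,3) count=3: revealed 1 new [(4,3)] -> total=1
Click 2 (3,5) count=1: revealed 1 new [(3,5)] -> total=2
Click 3 (4,2) count=2: revealed 1 new [(4,2)] -> total=3
Click 4 (2,0) count=0: revealed 6 new [(1,0) (1,1) (2,0) (2,1) (3,0) (3,1)] -> total=9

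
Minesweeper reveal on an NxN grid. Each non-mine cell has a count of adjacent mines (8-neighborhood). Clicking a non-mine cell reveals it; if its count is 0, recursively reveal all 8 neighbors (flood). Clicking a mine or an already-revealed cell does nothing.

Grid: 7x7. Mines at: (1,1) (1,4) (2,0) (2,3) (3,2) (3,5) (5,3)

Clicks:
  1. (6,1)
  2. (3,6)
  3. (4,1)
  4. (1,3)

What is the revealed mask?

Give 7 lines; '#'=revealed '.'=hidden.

Click 1 (6,1) count=0: revealed 11 new [(3,0) (3,1) (4,0) (4,1) (4,2) (5,0) (5,1) (5,2) (6,0) (6,1) (6,2)] -> total=11
Click 2 (3,6) count=1: revealed 1 new [(3,6)] -> total=12
Click 3 (4,1) count=1: revealed 0 new [(none)] -> total=12
Click 4 (1,3) count=2: revealed 1 new [(1,3)] -> total=13

Answer: .......
...#...
.......
##....#
###....
###....
###....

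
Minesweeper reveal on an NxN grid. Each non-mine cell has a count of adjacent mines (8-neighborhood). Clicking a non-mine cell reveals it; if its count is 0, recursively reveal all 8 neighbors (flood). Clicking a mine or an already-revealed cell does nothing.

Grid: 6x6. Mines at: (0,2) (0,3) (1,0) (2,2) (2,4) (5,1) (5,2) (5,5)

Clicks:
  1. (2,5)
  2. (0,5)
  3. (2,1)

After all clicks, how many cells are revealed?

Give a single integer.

Answer: 6

Derivation:
Click 1 (2,5) count=1: revealed 1 new [(2,5)] -> total=1
Click 2 (0,5) count=0: revealed 4 new [(0,4) (0,5) (1,4) (1,5)] -> total=5
Click 3 (2,1) count=2: revealed 1 new [(2,1)] -> total=6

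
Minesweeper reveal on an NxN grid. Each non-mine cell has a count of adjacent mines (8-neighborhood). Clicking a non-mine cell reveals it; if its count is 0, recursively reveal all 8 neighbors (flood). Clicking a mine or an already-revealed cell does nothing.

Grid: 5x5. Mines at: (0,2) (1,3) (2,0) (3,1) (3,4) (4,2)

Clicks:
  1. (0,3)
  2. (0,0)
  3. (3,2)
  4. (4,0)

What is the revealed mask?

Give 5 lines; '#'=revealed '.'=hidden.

Answer: ##.#.
##...
.....
..#..
#....

Derivation:
Click 1 (0,3) count=2: revealed 1 new [(0,3)] -> total=1
Click 2 (0,0) count=0: revealed 4 new [(0,0) (0,1) (1,0) (1,1)] -> total=5
Click 3 (3,2) count=2: revealed 1 new [(3,2)] -> total=6
Click 4 (4,0) count=1: revealed 1 new [(4,0)] -> total=7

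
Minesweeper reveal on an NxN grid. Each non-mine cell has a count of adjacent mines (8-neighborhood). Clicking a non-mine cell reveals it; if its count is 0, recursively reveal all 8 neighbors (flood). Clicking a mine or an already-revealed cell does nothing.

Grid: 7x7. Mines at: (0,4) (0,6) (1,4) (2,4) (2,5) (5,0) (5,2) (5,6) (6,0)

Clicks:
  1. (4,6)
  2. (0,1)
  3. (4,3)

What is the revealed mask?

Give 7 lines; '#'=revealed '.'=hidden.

Answer: ####...
####...
####...
####...
####..#
.......
.......

Derivation:
Click 1 (4,6) count=1: revealed 1 new [(4,6)] -> total=1
Click 2 (0,1) count=0: revealed 20 new [(0,0) (0,1) (0,2) (0,3) (1,0) (1,1) (1,2) (1,3) (2,0) (2,1) (2,2) (2,3) (3,0) (3,1) (3,2) (3,3) (4,0) (4,1) (4,2) (4,3)] -> total=21
Click 3 (4,3) count=1: revealed 0 new [(none)] -> total=21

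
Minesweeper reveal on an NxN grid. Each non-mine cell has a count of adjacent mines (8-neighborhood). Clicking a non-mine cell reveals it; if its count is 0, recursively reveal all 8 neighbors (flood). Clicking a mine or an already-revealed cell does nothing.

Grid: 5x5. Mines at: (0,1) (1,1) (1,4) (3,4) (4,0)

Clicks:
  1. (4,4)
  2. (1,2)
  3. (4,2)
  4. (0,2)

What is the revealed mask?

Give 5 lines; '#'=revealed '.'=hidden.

Answer: ..#..
..#..
.###.
.###.
.####

Derivation:
Click 1 (4,4) count=1: revealed 1 new [(4,4)] -> total=1
Click 2 (1,2) count=2: revealed 1 new [(1,2)] -> total=2
Click 3 (4,2) count=0: revealed 9 new [(2,1) (2,2) (2,3) (3,1) (3,2) (3,3) (4,1) (4,2) (4,3)] -> total=11
Click 4 (0,2) count=2: revealed 1 new [(0,2)] -> total=12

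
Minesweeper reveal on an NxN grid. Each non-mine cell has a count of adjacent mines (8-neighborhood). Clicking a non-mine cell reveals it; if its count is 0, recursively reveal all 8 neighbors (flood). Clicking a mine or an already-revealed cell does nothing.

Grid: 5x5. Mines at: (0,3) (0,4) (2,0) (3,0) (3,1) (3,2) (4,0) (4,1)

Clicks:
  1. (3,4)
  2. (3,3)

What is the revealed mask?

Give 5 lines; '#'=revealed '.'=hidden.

Click 1 (3,4) count=0: revealed 8 new [(1,3) (1,4) (2,3) (2,4) (3,3) (3,4) (4,3) (4,4)] -> total=8
Click 2 (3,3) count=1: revealed 0 new [(none)] -> total=8

Answer: .....
...##
...##
...##
...##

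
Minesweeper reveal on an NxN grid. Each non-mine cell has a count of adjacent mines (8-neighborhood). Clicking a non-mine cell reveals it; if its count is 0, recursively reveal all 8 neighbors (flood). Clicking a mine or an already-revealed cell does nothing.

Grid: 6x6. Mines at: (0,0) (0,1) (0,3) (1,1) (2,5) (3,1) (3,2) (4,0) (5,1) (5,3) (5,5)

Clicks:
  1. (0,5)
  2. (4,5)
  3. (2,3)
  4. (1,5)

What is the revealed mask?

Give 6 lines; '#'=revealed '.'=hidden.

Answer: ....##
....##
...#..
......
.....#
......

Derivation:
Click 1 (0,5) count=0: revealed 4 new [(0,4) (0,5) (1,4) (1,5)] -> total=4
Click 2 (4,5) count=1: revealed 1 new [(4,5)] -> total=5
Click 3 (2,3) count=1: revealed 1 new [(2,3)] -> total=6
Click 4 (1,5) count=1: revealed 0 new [(none)] -> total=6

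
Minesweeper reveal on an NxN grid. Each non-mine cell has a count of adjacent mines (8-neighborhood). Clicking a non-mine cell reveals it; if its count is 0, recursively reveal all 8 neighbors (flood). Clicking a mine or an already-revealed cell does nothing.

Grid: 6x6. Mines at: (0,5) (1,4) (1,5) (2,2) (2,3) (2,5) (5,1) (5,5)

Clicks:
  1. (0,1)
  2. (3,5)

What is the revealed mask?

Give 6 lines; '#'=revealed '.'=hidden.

Answer: ####..
####..
##....
##...#
##....
......

Derivation:
Click 1 (0,1) count=0: revealed 14 new [(0,0) (0,1) (0,2) (0,3) (1,0) (1,1) (1,2) (1,3) (2,0) (2,1) (3,0) (3,1) (4,0) (4,1)] -> total=14
Click 2 (3,5) count=1: revealed 1 new [(3,5)] -> total=15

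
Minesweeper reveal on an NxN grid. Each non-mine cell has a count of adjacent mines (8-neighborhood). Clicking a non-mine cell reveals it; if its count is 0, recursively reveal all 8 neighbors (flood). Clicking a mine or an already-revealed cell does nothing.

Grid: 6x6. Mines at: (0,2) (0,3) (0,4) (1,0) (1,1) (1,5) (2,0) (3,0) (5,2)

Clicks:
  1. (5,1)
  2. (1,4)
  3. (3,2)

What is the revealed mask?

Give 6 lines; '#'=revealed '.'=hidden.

Click 1 (5,1) count=1: revealed 1 new [(5,1)] -> total=1
Click 2 (1,4) count=3: revealed 1 new [(1,4)] -> total=2
Click 3 (3,2) count=0: revealed 20 new [(1,2) (1,3) (2,1) (2,2) (2,3) (2,4) (2,5) (3,1) (3,2) (3,3) (3,4) (3,5) (4,1) (4,2) (4,3) (4,4) (4,5) (5,3) (5,4) (5,5)] -> total=22

Answer: ......
..###.
.#####
.#####
.#####
.#.###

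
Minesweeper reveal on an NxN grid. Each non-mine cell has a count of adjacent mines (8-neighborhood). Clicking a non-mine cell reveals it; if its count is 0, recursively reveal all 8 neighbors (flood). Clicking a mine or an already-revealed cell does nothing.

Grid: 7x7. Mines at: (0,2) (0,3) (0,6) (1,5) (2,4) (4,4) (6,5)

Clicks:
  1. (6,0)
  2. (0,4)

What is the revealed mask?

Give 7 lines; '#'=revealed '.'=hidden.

Click 1 (6,0) count=0: revealed 28 new [(0,0) (0,1) (1,0) (1,1) (1,2) (1,3) (2,0) (2,1) (2,2) (2,3) (3,0) (3,1) (3,2) (3,3) (4,0) (4,1) (4,2) (4,3) (5,0) (5,1) (5,2) (5,3) (5,4) (6,0) (6,1) (6,2) (6,3) (6,4)] -> total=28
Click 2 (0,4) count=2: revealed 1 new [(0,4)] -> total=29

Answer: ##..#..
####...
####...
####...
####...
#####..
#####..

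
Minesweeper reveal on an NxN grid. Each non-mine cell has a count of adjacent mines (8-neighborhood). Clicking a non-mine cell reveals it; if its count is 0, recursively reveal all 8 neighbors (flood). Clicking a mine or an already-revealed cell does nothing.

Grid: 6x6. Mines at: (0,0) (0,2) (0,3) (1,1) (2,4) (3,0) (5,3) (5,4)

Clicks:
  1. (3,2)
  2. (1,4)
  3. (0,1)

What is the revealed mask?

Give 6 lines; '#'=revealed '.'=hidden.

Click 1 (3,2) count=0: revealed 9 new [(2,1) (2,2) (2,3) (3,1) (3,2) (3,3) (4,1) (4,2) (4,3)] -> total=9
Click 2 (1,4) count=2: revealed 1 new [(1,4)] -> total=10
Click 3 (0,1) count=3: revealed 1 new [(0,1)] -> total=11

Answer: .#....
....#.
.###..
.###..
.###..
......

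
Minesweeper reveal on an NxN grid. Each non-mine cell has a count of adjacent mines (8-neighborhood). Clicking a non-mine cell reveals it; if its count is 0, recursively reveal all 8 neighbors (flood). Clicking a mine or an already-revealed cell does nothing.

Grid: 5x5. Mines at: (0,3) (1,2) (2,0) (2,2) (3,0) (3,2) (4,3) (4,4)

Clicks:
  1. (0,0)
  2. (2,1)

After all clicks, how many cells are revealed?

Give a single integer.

Click 1 (0,0) count=0: revealed 4 new [(0,0) (0,1) (1,0) (1,1)] -> total=4
Click 2 (2,1) count=5: revealed 1 new [(2,1)] -> total=5

Answer: 5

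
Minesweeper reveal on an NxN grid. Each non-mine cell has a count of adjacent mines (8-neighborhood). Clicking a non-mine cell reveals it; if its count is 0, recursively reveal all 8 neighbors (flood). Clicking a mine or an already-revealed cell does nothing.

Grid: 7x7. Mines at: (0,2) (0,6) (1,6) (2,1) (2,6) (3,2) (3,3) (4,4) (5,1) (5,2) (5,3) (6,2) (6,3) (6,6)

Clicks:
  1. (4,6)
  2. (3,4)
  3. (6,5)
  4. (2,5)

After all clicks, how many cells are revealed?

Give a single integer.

Answer: 9

Derivation:
Click 1 (4,6) count=0: revealed 6 new [(3,5) (3,6) (4,5) (4,6) (5,5) (5,6)] -> total=6
Click 2 (3,4) count=2: revealed 1 new [(3,4)] -> total=7
Click 3 (6,5) count=1: revealed 1 new [(6,5)] -> total=8
Click 4 (2,5) count=2: revealed 1 new [(2,5)] -> total=9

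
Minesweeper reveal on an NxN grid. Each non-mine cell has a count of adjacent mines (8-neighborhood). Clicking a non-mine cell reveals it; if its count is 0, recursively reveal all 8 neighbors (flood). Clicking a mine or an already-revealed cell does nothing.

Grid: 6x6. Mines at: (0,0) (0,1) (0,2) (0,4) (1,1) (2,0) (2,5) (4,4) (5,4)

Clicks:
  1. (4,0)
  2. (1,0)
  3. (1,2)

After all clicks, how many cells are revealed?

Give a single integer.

Answer: 21

Derivation:
Click 1 (4,0) count=0: revealed 20 new [(1,2) (1,3) (1,4) (2,1) (2,2) (2,3) (2,4) (3,0) (3,1) (3,2) (3,3) (3,4) (4,0) (4,1) (4,2) (4,3) (5,0) (5,1) (5,2) (5,3)] -> total=20
Click 2 (1,0) count=4: revealed 1 new [(1,0)] -> total=21
Click 3 (1,2) count=3: revealed 0 new [(none)] -> total=21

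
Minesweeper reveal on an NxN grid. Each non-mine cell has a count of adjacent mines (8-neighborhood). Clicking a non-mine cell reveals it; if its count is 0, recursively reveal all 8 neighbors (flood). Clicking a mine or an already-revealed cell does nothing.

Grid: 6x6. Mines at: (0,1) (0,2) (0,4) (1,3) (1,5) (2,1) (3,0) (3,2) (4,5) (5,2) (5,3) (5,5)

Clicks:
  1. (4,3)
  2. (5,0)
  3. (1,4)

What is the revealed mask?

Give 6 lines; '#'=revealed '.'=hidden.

Answer: ......
....#.
......
......
##.#..
##....

Derivation:
Click 1 (4,3) count=3: revealed 1 new [(4,3)] -> total=1
Click 2 (5,0) count=0: revealed 4 new [(4,0) (4,1) (5,0) (5,1)] -> total=5
Click 3 (1,4) count=3: revealed 1 new [(1,4)] -> total=6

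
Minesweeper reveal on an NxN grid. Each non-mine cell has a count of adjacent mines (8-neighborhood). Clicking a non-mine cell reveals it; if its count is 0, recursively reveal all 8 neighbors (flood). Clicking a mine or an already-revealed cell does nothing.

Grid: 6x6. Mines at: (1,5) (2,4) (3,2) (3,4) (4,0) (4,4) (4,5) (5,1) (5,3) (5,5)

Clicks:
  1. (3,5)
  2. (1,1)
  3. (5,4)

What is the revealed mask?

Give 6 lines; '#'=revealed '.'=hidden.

Click 1 (3,5) count=4: revealed 1 new [(3,5)] -> total=1
Click 2 (1,1) count=0: revealed 16 new [(0,0) (0,1) (0,2) (0,3) (0,4) (1,0) (1,1) (1,2) (1,3) (1,4) (2,0) (2,1) (2,2) (2,3) (3,0) (3,1)] -> total=17
Click 3 (5,4) count=4: revealed 1 new [(5,4)] -> total=18

Answer: #####.
#####.
####..
##...#
......
....#.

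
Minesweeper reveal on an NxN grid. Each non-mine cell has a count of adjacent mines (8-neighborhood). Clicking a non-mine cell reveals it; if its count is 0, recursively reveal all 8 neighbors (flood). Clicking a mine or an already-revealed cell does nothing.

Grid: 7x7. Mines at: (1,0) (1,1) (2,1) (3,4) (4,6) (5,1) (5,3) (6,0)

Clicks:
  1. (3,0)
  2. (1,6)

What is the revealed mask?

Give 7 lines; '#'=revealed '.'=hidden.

Answer: ..#####
..#####
..#####
#....##
.......
.......
.......

Derivation:
Click 1 (3,0) count=1: revealed 1 new [(3,0)] -> total=1
Click 2 (1,6) count=0: revealed 17 new [(0,2) (0,3) (0,4) (0,5) (0,6) (1,2) (1,3) (1,4) (1,5) (1,6) (2,2) (2,3) (2,4) (2,5) (2,6) (3,5) (3,6)] -> total=18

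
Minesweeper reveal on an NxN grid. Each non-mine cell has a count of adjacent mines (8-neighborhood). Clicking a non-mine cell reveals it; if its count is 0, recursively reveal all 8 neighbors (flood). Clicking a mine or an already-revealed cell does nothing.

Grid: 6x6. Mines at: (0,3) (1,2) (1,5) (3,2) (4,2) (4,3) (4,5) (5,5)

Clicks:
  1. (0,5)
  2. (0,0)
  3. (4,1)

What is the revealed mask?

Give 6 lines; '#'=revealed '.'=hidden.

Click 1 (0,5) count=1: revealed 1 new [(0,5)] -> total=1
Click 2 (0,0) count=0: revealed 12 new [(0,0) (0,1) (1,0) (1,1) (2,0) (2,1) (3,0) (3,1) (4,0) (4,1) (5,0) (5,1)] -> total=13
Click 3 (4,1) count=2: revealed 0 new [(none)] -> total=13

Answer: ##...#
##....
##....
##....
##....
##....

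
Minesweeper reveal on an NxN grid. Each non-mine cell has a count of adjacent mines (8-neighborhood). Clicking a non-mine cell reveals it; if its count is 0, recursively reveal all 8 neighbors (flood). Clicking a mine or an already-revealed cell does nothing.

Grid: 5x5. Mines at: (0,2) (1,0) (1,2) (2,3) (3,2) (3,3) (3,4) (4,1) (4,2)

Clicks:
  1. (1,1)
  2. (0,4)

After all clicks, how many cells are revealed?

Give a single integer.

Answer: 5

Derivation:
Click 1 (1,1) count=3: revealed 1 new [(1,1)] -> total=1
Click 2 (0,4) count=0: revealed 4 new [(0,3) (0,4) (1,3) (1,4)] -> total=5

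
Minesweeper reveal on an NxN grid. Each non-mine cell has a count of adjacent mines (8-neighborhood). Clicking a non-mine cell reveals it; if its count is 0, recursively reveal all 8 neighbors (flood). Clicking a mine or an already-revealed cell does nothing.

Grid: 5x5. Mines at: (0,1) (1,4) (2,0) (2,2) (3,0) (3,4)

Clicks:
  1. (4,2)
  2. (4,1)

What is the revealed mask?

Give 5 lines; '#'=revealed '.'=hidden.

Click 1 (4,2) count=0: revealed 6 new [(3,1) (3,2) (3,3) (4,1) (4,2) (4,3)] -> total=6
Click 2 (4,1) count=1: revealed 0 new [(none)] -> total=6

Answer: .....
.....
.....
.###.
.###.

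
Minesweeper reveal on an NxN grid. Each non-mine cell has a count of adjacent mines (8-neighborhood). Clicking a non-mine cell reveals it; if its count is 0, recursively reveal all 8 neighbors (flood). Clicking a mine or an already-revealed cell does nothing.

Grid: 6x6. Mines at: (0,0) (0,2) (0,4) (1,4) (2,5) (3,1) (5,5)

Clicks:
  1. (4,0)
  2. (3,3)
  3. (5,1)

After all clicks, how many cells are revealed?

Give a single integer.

Answer: 16

Derivation:
Click 1 (4,0) count=1: revealed 1 new [(4,0)] -> total=1
Click 2 (3,3) count=0: revealed 15 new [(2,2) (2,3) (2,4) (3,2) (3,3) (3,4) (4,1) (4,2) (4,3) (4,4) (5,0) (5,1) (5,2) (5,3) (5,4)] -> total=16
Click 3 (5,1) count=0: revealed 0 new [(none)] -> total=16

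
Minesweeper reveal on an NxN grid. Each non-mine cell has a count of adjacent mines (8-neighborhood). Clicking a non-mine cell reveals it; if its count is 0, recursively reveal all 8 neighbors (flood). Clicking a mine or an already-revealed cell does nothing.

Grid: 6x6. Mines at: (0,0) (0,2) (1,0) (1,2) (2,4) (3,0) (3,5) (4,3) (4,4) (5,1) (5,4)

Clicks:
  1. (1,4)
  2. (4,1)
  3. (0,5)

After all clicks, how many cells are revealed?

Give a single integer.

Answer: 7

Derivation:
Click 1 (1,4) count=1: revealed 1 new [(1,4)] -> total=1
Click 2 (4,1) count=2: revealed 1 new [(4,1)] -> total=2
Click 3 (0,5) count=0: revealed 5 new [(0,3) (0,4) (0,5) (1,3) (1,5)] -> total=7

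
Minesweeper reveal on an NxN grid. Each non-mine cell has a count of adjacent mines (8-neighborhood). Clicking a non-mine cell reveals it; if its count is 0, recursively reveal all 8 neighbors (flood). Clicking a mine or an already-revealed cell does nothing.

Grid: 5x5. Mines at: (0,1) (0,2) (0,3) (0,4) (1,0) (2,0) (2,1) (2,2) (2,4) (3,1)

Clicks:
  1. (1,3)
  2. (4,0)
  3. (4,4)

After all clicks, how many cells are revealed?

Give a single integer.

Click 1 (1,3) count=5: revealed 1 new [(1,3)] -> total=1
Click 2 (4,0) count=1: revealed 1 new [(4,0)] -> total=2
Click 3 (4,4) count=0: revealed 6 new [(3,2) (3,3) (3,4) (4,2) (4,3) (4,4)] -> total=8

Answer: 8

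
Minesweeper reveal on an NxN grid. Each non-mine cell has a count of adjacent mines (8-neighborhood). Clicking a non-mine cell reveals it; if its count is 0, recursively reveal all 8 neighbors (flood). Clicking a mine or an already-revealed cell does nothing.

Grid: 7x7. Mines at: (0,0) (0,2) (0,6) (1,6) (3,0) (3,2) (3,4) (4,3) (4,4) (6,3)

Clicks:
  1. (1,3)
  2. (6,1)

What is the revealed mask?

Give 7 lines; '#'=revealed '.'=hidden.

Answer: .......
...#...
.......
.......
###....
###....
###....

Derivation:
Click 1 (1,3) count=1: revealed 1 new [(1,3)] -> total=1
Click 2 (6,1) count=0: revealed 9 new [(4,0) (4,1) (4,2) (5,0) (5,1) (5,2) (6,0) (6,1) (6,2)] -> total=10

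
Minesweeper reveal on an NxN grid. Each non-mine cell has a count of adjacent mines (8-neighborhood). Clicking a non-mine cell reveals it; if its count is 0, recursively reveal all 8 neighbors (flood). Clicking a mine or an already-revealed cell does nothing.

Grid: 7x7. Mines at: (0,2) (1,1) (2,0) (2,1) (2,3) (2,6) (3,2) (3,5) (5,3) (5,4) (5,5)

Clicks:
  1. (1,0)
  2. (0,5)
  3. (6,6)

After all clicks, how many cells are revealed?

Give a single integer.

Click 1 (1,0) count=3: revealed 1 new [(1,0)] -> total=1
Click 2 (0,5) count=0: revealed 8 new [(0,3) (0,4) (0,5) (0,6) (1,3) (1,4) (1,5) (1,6)] -> total=9
Click 3 (6,6) count=1: revealed 1 new [(6,6)] -> total=10

Answer: 10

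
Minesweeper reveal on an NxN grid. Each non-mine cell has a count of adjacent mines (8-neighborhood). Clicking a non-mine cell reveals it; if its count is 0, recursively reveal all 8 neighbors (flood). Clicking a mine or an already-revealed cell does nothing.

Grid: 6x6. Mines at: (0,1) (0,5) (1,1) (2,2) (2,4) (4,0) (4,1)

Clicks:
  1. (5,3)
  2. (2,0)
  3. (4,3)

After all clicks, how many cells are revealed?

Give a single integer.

Click 1 (5,3) count=0: revealed 12 new [(3,2) (3,3) (3,4) (3,5) (4,2) (4,3) (4,4) (4,5) (5,2) (5,3) (5,4) (5,5)] -> total=12
Click 2 (2,0) count=1: revealed 1 new [(2,0)] -> total=13
Click 3 (4,3) count=0: revealed 0 new [(none)] -> total=13

Answer: 13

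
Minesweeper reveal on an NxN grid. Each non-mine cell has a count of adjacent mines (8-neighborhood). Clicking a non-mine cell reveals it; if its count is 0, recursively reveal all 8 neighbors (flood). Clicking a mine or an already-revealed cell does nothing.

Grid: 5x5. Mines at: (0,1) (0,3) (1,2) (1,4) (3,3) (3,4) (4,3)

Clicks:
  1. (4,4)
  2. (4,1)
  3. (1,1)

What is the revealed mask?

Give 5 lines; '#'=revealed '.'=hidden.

Click 1 (4,4) count=3: revealed 1 new [(4,4)] -> total=1
Click 2 (4,1) count=0: revealed 11 new [(1,0) (1,1) (2,0) (2,1) (2,2) (3,0) (3,1) (3,2) (4,0) (4,1) (4,2)] -> total=12
Click 3 (1,1) count=2: revealed 0 new [(none)] -> total=12

Answer: .....
##...
###..
###..
###.#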